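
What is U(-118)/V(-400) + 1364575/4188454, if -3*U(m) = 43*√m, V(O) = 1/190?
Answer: 1364575/4188454 - 8170*I*√118/3 ≈ 0.32579 - 29583.0*I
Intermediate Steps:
V(O) = 1/190
U(m) = -43*√m/3
U(-118)/V(-400) + 1364575/4188454 = (-43*I*√118/3)/(1/190) + 1364575/4188454 = -43*I*√118/3*190 + 1364575*(1/4188454) = -43*I*√118/3*190 + 1364575/4188454 = -8170*I*√118/3 + 1364575/4188454 = 1364575/4188454 - 8170*I*√118/3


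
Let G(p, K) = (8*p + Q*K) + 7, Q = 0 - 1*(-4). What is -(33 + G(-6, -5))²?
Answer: -784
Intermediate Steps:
Q = 4 (Q = 0 + 4 = 4)
G(p, K) = 7 + 4*K + 8*p (G(p, K) = (8*p + 4*K) + 7 = (4*K + 8*p) + 7 = 7 + 4*K + 8*p)
-(33 + G(-6, -5))² = -(33 + (7 + 4*(-5) + 8*(-6)))² = -(33 + (7 - 20 - 48))² = -(33 - 61)² = -1*(-28)² = -1*784 = -784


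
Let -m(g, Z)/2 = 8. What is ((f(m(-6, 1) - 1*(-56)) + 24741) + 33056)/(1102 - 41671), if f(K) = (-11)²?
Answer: -19306/13523 ≈ -1.4276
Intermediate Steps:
m(g, Z) = -16 (m(g, Z) = -2*8 = -16)
f(K) = 121
((f(m(-6, 1) - 1*(-56)) + 24741) + 33056)/(1102 - 41671) = ((121 + 24741) + 33056)/(1102 - 41671) = (24862 + 33056)/(-40569) = 57918*(-1/40569) = -19306/13523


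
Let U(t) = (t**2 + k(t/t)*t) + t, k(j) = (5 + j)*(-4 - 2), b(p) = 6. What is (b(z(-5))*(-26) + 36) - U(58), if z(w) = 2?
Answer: -1454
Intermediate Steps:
k(j) = -30 - 6*j (k(j) = (5 + j)*(-6) = -30 - 6*j)
U(t) = t**2 - 35*t (U(t) = (t**2 + (-30 - 6*t/t)*t) + t = (t**2 + (-30 - 6*1)*t) + t = (t**2 + (-30 - 6)*t) + t = (t**2 - 36*t) + t = t**2 - 35*t)
(b(z(-5))*(-26) + 36) - U(58) = (6*(-26) + 36) - 58*(-35 + 58) = (-156 + 36) - 58*23 = -120 - 1*1334 = -120 - 1334 = -1454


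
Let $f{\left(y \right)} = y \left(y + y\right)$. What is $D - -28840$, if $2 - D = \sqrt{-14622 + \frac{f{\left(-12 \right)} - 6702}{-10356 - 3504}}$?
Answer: $28842 - \frac{i \sqrt{78021984810}}{2310} \approx 28842.0 - 120.92 i$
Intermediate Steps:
$f{\left(y \right)} = 2 y^{2}$ ($f{\left(y \right)} = y 2 y = 2 y^{2}$)
$D = 2 - \frac{i \sqrt{78021984810}}{2310}$ ($D = 2 - \sqrt{-14622 + \frac{2 \left(-12\right)^{2} - 6702}{-10356 - 3504}} = 2 - \sqrt{-14622 + \frac{2 \cdot 144 - 6702}{-13860}} = 2 - \sqrt{-14622 + \left(288 - 6702\right) \left(- \frac{1}{13860}\right)} = 2 - \sqrt{-14622 - - \frac{1069}{2310}} = 2 - \sqrt{-14622 + \frac{1069}{2310}} = 2 - \sqrt{- \frac{33775751}{2310}} = 2 - \frac{i \sqrt{78021984810}}{2310} \approx 2.0 - 120.92 i$)
$D - -28840 = \left(2 - \frac{i \sqrt{78021984810}}{2310}\right) - -28840 = \left(2 - \frac{i \sqrt{78021984810}}{2310}\right) + 28840 = 28842 - \frac{i \sqrt{78021984810}}{2310}$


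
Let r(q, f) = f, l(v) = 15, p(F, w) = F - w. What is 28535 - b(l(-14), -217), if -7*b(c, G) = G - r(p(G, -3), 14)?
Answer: 28502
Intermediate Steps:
b(c, G) = 2 - G/7 (b(c, G) = -(G - 1*14)/7 = -(G - 14)/7 = -(-14 + G)/7 = 2 - G/7)
28535 - b(l(-14), -217) = 28535 - (2 - 1/7*(-217)) = 28535 - (2 + 31) = 28535 - 1*33 = 28535 - 33 = 28502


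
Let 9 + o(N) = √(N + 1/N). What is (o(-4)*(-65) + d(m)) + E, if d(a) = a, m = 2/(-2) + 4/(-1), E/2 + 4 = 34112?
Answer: 68796 - 65*I*√17/2 ≈ 68796.0 - 134.0*I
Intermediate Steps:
E = 68216 (E = -8 + 2*34112 = -8 + 68224 = 68216)
m = -5 (m = 2*(-½) + 4*(-1) = -1 - 4 = -5)
o(N) = -9 + √(N + 1/N)
(o(-4)*(-65) + d(m)) + E = ((-9 + √(-4 + 1/(-4)))*(-65) - 5) + 68216 = ((-9 + √(-4 - ¼))*(-65) - 5) + 68216 = ((-9 + √(-17/4))*(-65) - 5) + 68216 = ((-9 + I*√17/2)*(-65) - 5) + 68216 = ((585 - 65*I*√17/2) - 5) + 68216 = (580 - 65*I*√17/2) + 68216 = 68796 - 65*I*√17/2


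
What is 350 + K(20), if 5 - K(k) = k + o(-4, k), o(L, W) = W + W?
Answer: 295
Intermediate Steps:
o(L, W) = 2*W
K(k) = 5 - 3*k (K(k) = 5 - (k + 2*k) = 5 - 3*k)
350 + K(20) = 350 + (5 - 3*20) = 350 + (5 - 60) = 350 - 55 = 295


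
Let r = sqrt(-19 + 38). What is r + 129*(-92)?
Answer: -11868 + sqrt(19) ≈ -11864.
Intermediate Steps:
r = sqrt(19) ≈ 4.3589
r + 129*(-92) = sqrt(19) + 129*(-92) = sqrt(19) - 11868 = -11868 + sqrt(19)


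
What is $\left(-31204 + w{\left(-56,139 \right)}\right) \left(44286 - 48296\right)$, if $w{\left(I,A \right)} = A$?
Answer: $124570650$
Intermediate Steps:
$\left(-31204 + w{\left(-56,139 \right)}\right) \left(44286 - 48296\right) = \left(-31204 + 139\right) \left(44286 - 48296\right) = \left(-31065\right) \left(-4010\right) = 124570650$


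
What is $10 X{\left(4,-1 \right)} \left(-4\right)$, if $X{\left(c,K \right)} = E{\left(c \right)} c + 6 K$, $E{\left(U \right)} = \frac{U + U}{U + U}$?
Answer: $80$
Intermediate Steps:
$E{\left(U \right)} = 1$ ($E{\left(U \right)} = \frac{2 U}{2 U} = 2 U \frac{1}{2 U} = 1$)
$X{\left(c,K \right)} = c + 6 K$ ($X{\left(c,K \right)} = 1 c + 6 K = c + 6 K$)
$10 X{\left(4,-1 \right)} \left(-4\right) = 10 \left(4 + 6 \left(-1\right)\right) \left(-4\right) = 10 \left(4 - 6\right) \left(-4\right) = 10 \left(-2\right) \left(-4\right) = \left(-20\right) \left(-4\right) = 80$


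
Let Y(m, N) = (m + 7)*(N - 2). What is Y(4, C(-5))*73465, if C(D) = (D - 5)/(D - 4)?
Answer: -6464920/9 ≈ -7.1832e+5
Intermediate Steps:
C(D) = (-5 + D)/(-4 + D)
Y(m, N) = (-2 + N)*(7 + m) (Y(m, N) = (7 + m)*(-2 + N) = (-2 + N)*(7 + m))
Y(4, C(-5))*73465 = (-14 - 2*4 + 7*((-5 - 5)/(-4 - 5)) + ((-5 - 5)/(-4 - 5))*4)*73465 = (-14 - 8 + 7*(-10/(-9)) + (-10/(-9))*4)*73465 = (-14 - 8 + 7*(-1/9*(-10)) - 1/9*(-10)*4)*73465 = (-14 - 8 + 7*(10/9) + (10/9)*4)*73465 = (-14 - 8 + 70/9 + 40/9)*73465 = -88/9*73465 = -6464920/9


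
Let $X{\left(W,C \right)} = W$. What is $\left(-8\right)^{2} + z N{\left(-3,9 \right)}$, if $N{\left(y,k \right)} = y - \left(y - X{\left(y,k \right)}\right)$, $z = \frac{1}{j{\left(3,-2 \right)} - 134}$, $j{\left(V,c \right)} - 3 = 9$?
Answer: $\frac{7811}{122} \approx 64.025$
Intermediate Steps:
$j{\left(V,c \right)} = 12$ ($j{\left(V,c \right)} = 3 + 9 = 12$)
$z = - \frac{1}{122}$ ($z = \frac{1}{12 - 134} = \frac{1}{-122} = - \frac{1}{122} \approx -0.0081967$)
$N{\left(y,k \right)} = y$ ($N{\left(y,k \right)} = y + \left(y - y\right) = y + 0 = y$)
$\left(-8\right)^{2} + z N{\left(-3,9 \right)} = \left(-8\right)^{2} - - \frac{3}{122} = 64 + \frac{3}{122} = \frac{7811}{122}$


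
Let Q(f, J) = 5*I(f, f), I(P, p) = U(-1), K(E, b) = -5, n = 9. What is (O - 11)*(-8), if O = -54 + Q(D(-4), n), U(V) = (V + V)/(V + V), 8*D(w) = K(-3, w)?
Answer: 480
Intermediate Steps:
D(w) = -5/8 (D(w) = (⅛)*(-5) = -5/8)
U(V) = 1 (U(V) = (2*V)/((2*V)) = (2*V)*(1/(2*V)) = 1)
I(P, p) = 1
Q(f, J) = 5 (Q(f, J) = 5*1 = 5)
O = -49 (O = -54 + 5 = -49)
(O - 11)*(-8) = (-49 - 11)*(-8) = -60*(-8) = 480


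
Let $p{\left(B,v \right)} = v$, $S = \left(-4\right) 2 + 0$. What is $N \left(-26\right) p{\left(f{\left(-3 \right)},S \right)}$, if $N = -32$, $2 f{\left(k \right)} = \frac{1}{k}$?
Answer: $-6656$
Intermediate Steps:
$f{\left(k \right)} = \frac{1}{2 k}$
$S = -8$ ($S = -8 + 0 = -8$)
$N \left(-26\right) p{\left(f{\left(-3 \right)},S \right)} = \left(-32\right) \left(-26\right) \left(-8\right) = 832 \left(-8\right) = -6656$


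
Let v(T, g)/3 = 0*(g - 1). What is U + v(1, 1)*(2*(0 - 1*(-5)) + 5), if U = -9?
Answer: -9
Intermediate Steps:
v(T, g) = 0 (v(T, g) = 3*(0*(g - 1)) = 3*(0*(-1 + g)) = 3*0 = 0)
U + v(1, 1)*(2*(0 - 1*(-5)) + 5) = -9 + 0*(2*(0 - 1*(-5)) + 5) = -9 + 0*(2*(0 + 5) + 5) = -9 + 0*(2*5 + 5) = -9 + 0*(10 + 5) = -9 + 0*15 = -9 + 0 = -9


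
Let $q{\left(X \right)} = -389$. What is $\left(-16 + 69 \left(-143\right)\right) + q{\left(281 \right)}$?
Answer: $-10272$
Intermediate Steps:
$\left(-16 + 69 \left(-143\right)\right) + q{\left(281 \right)} = \left(-16 + 69 \left(-143\right)\right) - 389 = \left(-16 - 9867\right) - 389 = -9883 - 389 = -10272$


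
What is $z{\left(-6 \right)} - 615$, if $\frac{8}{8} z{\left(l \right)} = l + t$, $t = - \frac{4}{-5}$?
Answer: $- \frac{3101}{5} \approx -620.2$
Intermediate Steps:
$t = \frac{4}{5}$ ($t = \left(-4\right) \left(- \frac{1}{5}\right) = \frac{4}{5} \approx 0.8$)
$z{\left(l \right)} = \frac{4}{5} + l$ ($z{\left(l \right)} = l + \frac{4}{5} = \frac{4}{5} + l$)
$z{\left(-6 \right)} - 615 = \left(\frac{4}{5} - 6\right) - 615 = - \frac{26}{5} - 615 = - \frac{3101}{5}$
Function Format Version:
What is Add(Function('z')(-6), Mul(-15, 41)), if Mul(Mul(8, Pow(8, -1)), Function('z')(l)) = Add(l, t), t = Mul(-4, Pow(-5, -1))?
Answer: Rational(-3101, 5) ≈ -620.20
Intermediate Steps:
t = Rational(4, 5) (t = Mul(-4, Rational(-1, 5)) = Rational(4, 5) ≈ 0.80000)
Function('z')(l) = Add(Rational(4, 5), l) (Function('z')(l) = Add(l, Rational(4, 5)) = Add(Rational(4, 5), l))
Add(Function('z')(-6), Mul(-15, 41)) = Add(Add(Rational(4, 5), -6), Mul(-15, 41)) = Add(Rational(-26, 5), -615) = Rational(-3101, 5)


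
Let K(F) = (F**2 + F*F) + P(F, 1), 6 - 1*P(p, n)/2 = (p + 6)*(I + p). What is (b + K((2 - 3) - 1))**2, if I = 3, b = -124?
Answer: 12544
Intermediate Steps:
P(p, n) = 12 - 2*(3 + p)*(6 + p) (P(p, n) = 12 - 2*(p + 6)*(3 + p) = 12 - 2*(6 + p)*(3 + p) = 12 - 2*(3 + p)*(6 + p))
K(F) = -24 - 18*F (K(F) = (F**2 + F*F) + (-24 - 18*F - 2*F**2) = (F**2 + F**2) + (-24 - 18*F - 2*F**2) = 2*F**2 + (-24 - 18*F - 2*F**2) = -24 - 18*F)
(b + K((2 - 3) - 1))**2 = (-124 + (-24 - 18*((2 - 3) - 1)))**2 = (-124 + (-24 - 18*(-1 - 1)))**2 = (-124 + (-24 - 18*(-2)))**2 = (-124 + (-24 + 36))**2 = (-124 + 12)**2 = (-112)**2 = 12544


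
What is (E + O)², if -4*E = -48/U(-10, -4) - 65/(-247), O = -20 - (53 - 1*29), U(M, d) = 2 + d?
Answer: 14478025/5776 ≈ 2506.6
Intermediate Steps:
O = -44 (O = -20 - (53 - 29) = -20 - 1*24 = -20 - 24 = -44)
E = -461/76 (E = -(-48/(2 - 4) - 65/(-247))/4 = -(-48/(-2) - 65*(-1/247))/4 = -(-48*(-½) + 5/19)/4 = -(24 + 5/19)/4 = -¼*461/19 = -461/76 ≈ -6.0658)
(E + O)² = (-461/76 - 44)² = (-3805/76)² = 14478025/5776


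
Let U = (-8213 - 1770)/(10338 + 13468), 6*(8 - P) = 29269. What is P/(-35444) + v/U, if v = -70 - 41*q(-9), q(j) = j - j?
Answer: 354679256123/2123024712 ≈ 167.06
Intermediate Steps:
P = -29221/6 (P = 8 - ⅙*29269 = 8 - 29269/6 = -29221/6 ≈ -4870.2)
q(j) = 0
U = -9983/23806 ≈ -0.41935
v = -70 (v = -70 - 41*0 = -70 + 0 = -70)
P/(-35444) + v/U = -29221/6/(-35444) - 70/(-9983/23806) = -29221/6*(-1/35444) - 70*(-23806/9983) = 29221/212664 + 1666420/9983 = 354679256123/2123024712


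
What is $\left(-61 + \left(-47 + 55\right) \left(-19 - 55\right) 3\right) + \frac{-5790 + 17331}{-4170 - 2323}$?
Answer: $- \frac{11939182}{6493} \approx -1838.8$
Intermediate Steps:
$\left(-61 + \left(-47 + 55\right) \left(-19 - 55\right) 3\right) + \frac{-5790 + 17331}{-4170 - 2323} = \left(-61 + 8 \left(-74\right) 3\right) + \frac{11541}{-6493} = \left(-61 - 1776\right) + 11541 \left(- \frac{1}{6493}\right) = \left(-61 - 1776\right) - \frac{11541}{6493} = -1837 - \frac{11541}{6493} = - \frac{11939182}{6493}$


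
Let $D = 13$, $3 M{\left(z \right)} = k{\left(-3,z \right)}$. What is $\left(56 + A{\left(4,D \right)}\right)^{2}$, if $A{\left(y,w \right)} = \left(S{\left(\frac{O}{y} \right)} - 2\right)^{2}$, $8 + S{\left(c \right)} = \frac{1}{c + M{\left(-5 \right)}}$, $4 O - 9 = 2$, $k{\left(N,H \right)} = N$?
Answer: $\frac{33131536}{625} \approx 53010.0$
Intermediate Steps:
$O = \frac{11}{4}$ ($O = \frac{9}{4} + \frac{1}{4} \cdot 2 = \frac{9}{4} + \frac{1}{2} = \frac{11}{4} \approx 2.75$)
$M{\left(z \right)} = -1$ ($M{\left(z \right)} = \frac{1}{3} \left(-3\right) = -1$)
$S{\left(c \right)} = -8 + \frac{1}{-1 + c}$ ($S{\left(c \right)} = -8 + \frac{1}{c - 1} = -8 + \frac{1}{-1 + c}$)
$A{\left(y,w \right)} = \left(-2 + \frac{9 - \frac{22}{y}}{-1 + \frac{11}{4 y}}\right)^{2}$ ($A{\left(y,w \right)} = \left(\frac{9 - 8 \frac{11}{4 y}}{-1 + \frac{11}{4 y}} - 2\right)^{2} = \left(\frac{9 - \frac{22}{y}}{-1 + \frac{11}{4 y}} - 2\right)^{2} = \left(-2 + \frac{9 - \frac{22}{y}}{-1 + \frac{11}{4 y}}\right)^{2}$)
$\left(56 + A{\left(4,D \right)}\right)^{2} = \left(56 + \frac{484 \left(-5 + 2 \cdot 4\right)^{2}}{\left(-11 + 4 \cdot 4\right)^{2}}\right)^{2} = \left(56 + \frac{484 \left(-5 + 8\right)^{2}}{\left(-11 + 16\right)^{2}}\right)^{2} = \left(56 + \frac{484 \cdot 3^{2}}{25}\right)^{2} = \left(56 + 484 \cdot \frac{1}{25} \cdot 9\right)^{2} = \left(56 + \frac{4356}{25}\right)^{2} = \left(\frac{5756}{25}\right)^{2} = \frac{33131536}{625}$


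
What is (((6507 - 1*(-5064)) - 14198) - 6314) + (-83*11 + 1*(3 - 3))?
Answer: -9854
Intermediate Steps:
(((6507 - 1*(-5064)) - 14198) - 6314) + (-83*11 + 1*(3 - 3)) = (((6507 + 5064) - 14198) - 6314) + (-913 + 1*0) = ((11571 - 14198) - 6314) + (-913 + 0) = (-2627 - 6314) - 913 = -8941 - 913 = -9854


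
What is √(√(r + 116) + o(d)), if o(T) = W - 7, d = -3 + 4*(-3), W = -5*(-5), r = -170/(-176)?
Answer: √(8712 + 11*√226446)/22 ≈ 5.3680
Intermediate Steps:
r = 85/88 (r = -170*(-1/176) = 85/88 ≈ 0.96591)
W = 25
d = -15 (d = -3 - 12 = -15)
o(T) = 18 (o(T) = 25 - 7 = 18)
√(√(r + 116) + o(d)) = √(√(85/88 + 116) + 18) = √(√(10293/88) + 18) = √(√226446/44 + 18) = √(18 + √226446/44)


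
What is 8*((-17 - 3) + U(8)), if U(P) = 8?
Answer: -96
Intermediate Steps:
8*((-17 - 3) + U(8)) = 8*((-17 - 3) + 8) = 8*(-20 + 8) = 8*(-12) = -96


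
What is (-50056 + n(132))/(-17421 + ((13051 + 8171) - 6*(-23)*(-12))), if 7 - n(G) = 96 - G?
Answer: -16671/715 ≈ -23.316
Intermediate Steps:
n(G) = -89 + G (n(G) = 7 - (96 - G) = 7 + (-96 + G) = -89 + G)
(-50056 + n(132))/(-17421 + ((13051 + 8171) - 6*(-23)*(-12))) = (-50056 + (-89 + 132))/(-17421 + ((13051 + 8171) - 6*(-23)*(-12))) = (-50056 + 43)/(-17421 + (21222 + 138*(-12))) = -50013/(-17421 + (21222 - 1656)) = -50013/(-17421 + 19566) = -50013/2145 = -50013*1/2145 = -16671/715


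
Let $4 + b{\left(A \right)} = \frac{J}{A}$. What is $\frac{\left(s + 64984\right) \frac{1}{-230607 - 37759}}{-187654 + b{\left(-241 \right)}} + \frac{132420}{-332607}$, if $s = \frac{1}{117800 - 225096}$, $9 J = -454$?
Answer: $- \frac{517330516014447543146477}{1299413295783741533196032} \approx -0.39813$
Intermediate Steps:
$J = - \frac{454}{9}$ ($J = \frac{1}{9} \left(-454\right) = - \frac{454}{9} \approx -50.444$)
$s = - \frac{1}{107296}$ ($s = \frac{1}{-107296} = - \frac{1}{107296} \approx -9.32 \cdot 10^{-6}$)
$b{\left(A \right)} = -4 - \frac{454}{9 A}$
$\frac{\left(s + 64984\right) \frac{1}{-230607 - 37759}}{-187654 + b{\left(-241 \right)}} + \frac{132420}{-332607} = \frac{\left(- \frac{1}{107296} + 64984\right) \frac{1}{-230607 - 37759}}{-187654 - \left(4 + \frac{454}{9 \left(-241\right)}\right)} + \frac{132420}{-332607} = \frac{\frac{6972523263}{107296} \frac{1}{-268366}}{-187654 - \frac{8222}{2169}} + 132420 \left(- \frac{1}{332607}\right) = \frac{\frac{6972523263}{107296} \left(- \frac{1}{268366}\right)}{-187654 + \left(-4 + \frac{454}{2169}\right)} - \frac{44140}{110869} = - \frac{6972523263}{28794598336 \left(-187654 - \frac{8222}{2169}\right)} - \frac{44140}{110869} = - \frac{6972523263}{28794598336 \left(- \frac{407029748}{2169}\right)} - \frac{44140}{110869} = \left(- \frac{6972523263}{28794598336}\right) \left(- \frac{2169}{407029748}\right) - \frac{44140}{110869} = \frac{15123402957447}{11720258104463299328} - \frac{44140}{110869} = - \frac{517330516014447543146477}{1299413295783741533196032}$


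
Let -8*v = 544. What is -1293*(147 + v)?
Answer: -102147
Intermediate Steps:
v = -68 (v = -⅛*544 = -68)
-1293*(147 + v) = -1293*(147 - 68) = -1293*79 = -102147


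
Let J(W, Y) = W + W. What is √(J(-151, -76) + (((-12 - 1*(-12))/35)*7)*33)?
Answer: I*√302 ≈ 17.378*I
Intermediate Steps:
J(W, Y) = 2*W
√(J(-151, -76) + (((-12 - 1*(-12))/35)*7)*33) = √(2*(-151) + (((-12 - 1*(-12))/35)*7)*33) = √(-302 + (((-12 + 12)*(1/35))*7)*33) = √(-302 + ((0*(1/35))*7)*33) = √(-302 + (0*7)*33) = √(-302 + 0*33) = √(-302 + 0) = √(-302) = I*√302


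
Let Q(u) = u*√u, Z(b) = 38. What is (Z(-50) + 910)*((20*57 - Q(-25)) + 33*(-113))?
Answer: -2454372 + 118500*I ≈ -2.4544e+6 + 1.185e+5*I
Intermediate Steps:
Q(u) = u^(3/2)
(Z(-50) + 910)*((20*57 - Q(-25)) + 33*(-113)) = (38 + 910)*((20*57 - (-25)^(3/2)) + 33*(-113)) = 948*((1140 - (-125)*I) - 3729) = 948*((1140 + 125*I) - 3729) = 948*(-2589 + 125*I) = -2454372 + 118500*I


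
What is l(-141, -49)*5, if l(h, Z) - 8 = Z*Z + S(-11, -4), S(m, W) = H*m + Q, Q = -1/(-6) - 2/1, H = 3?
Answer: 71225/6 ≈ 11871.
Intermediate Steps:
Q = -11/6 (Q = -1*(-⅙) - 2*1 = ⅙ - 2 = -11/6 ≈ -1.8333)
S(m, W) = -11/6 + 3*m (S(m, W) = 3*m - 11/6 = -11/6 + 3*m)
l(h, Z) = -161/6 + Z² (l(h, Z) = 8 + (Z*Z + (-11/6 + 3*(-11))) = 8 + (Z² + (-11/6 - 33)) = 8 + (Z² - 209/6) = 8 + (-209/6 + Z²) = -161/6 + Z²)
l(-141, -49)*5 = (-161/6 + (-49)²)*5 = (-161/6 + 2401)*5 = (14245/6)*5 = 71225/6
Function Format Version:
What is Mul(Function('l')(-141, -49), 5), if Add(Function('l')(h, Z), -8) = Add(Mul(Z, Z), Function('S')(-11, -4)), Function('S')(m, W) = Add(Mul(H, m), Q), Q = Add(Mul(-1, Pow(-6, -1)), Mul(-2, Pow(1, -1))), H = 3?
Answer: Rational(71225, 6) ≈ 11871.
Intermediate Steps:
Q = Rational(-11, 6) (Q = Add(Mul(-1, Rational(-1, 6)), Mul(-2, 1)) = Add(Rational(1, 6), -2) = Rational(-11, 6) ≈ -1.8333)
Function('S')(m, W) = Add(Rational(-11, 6), Mul(3, m)) (Function('S')(m, W) = Add(Mul(3, m), Rational(-11, 6)) = Add(Rational(-11, 6), Mul(3, m)))
Function('l')(h, Z) = Add(Rational(-161, 6), Pow(Z, 2)) (Function('l')(h, Z) = Add(8, Add(Mul(Z, Z), Add(Rational(-11, 6), Mul(3, -11)))) = Add(8, Add(Pow(Z, 2), Add(Rational(-11, 6), -33))) = Add(8, Add(Pow(Z, 2), Rational(-209, 6))) = Add(8, Add(Rational(-209, 6), Pow(Z, 2))) = Add(Rational(-161, 6), Pow(Z, 2)))
Mul(Function('l')(-141, -49), 5) = Mul(Add(Rational(-161, 6), Pow(-49, 2)), 5) = Mul(Add(Rational(-161, 6), 2401), 5) = Mul(Rational(14245, 6), 5) = Rational(71225, 6)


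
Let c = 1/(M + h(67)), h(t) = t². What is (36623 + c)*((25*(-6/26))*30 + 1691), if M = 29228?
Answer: 24366657516236/438321 ≈ 5.5591e+7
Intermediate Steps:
c = 1/33717 (c = 1/(29228 + 67²) = 1/(29228 + 4489) = 1/33717 ≈ 2.9659e-5)
(36623 + c)*((25*(-6/26))*30 + 1691) = (36623 + 1/33717)*((25*(-6/26))*30 + 1691) = 1234817692*((25*(-6*1/26))*30 + 1691)/33717 = 1234817692*((25*(-3/13))*30 + 1691)/33717 = 1234817692*(-75/13*30 + 1691)/33717 = 1234817692*(-2250/13 + 1691)/33717 = (1234817692/33717)*(19733/13) = 24366657516236/438321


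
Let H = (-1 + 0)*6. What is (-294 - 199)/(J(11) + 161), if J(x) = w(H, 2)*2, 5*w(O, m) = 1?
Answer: -2465/807 ≈ -3.0545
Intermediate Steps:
H = -6 (H = -1*6 = -6)
w(O, m) = ⅕ (w(O, m) = (⅕)*1 = ⅕)
J(x) = ⅖ (J(x) = (⅕)*2 = ⅖)
(-294 - 199)/(J(11) + 161) = (-294 - 199)/(⅖ + 161) = -493/807/5 = -493*5/807 = -2465/807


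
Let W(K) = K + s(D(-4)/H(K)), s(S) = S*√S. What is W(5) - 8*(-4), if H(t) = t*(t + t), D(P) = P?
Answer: 37 - 2*I*√2/125 ≈ 37.0 - 0.022627*I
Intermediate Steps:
H(t) = 2*t² (H(t) = t*(2*t) = 2*t²)
s(S) = S^(3/2)
W(K) = K + 2*√2*(-1/K²)^(3/2) (W(K) = K + (-4*1/(2*K²))^(3/2) = K + (-2/K²)^(3/2) = K + 2*√2*(-1/K²)^(3/2))
W(5) - 8*(-4) = (5 + 2*√2*(-1/5²)^(3/2)) - 8*(-4) = (5 + 2*√2*(-1*1/25)^(3/2)) + 32 = (5 + 2*√2*(-1/25)^(3/2)) + 32 = (5 + 2*√2*(-I/125)) + 32 = (5 - 2*I*√2/125) + 32 = 37 - 2*I*√2/125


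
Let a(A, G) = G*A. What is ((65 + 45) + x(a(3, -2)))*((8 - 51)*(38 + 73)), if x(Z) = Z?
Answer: -496392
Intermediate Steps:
a(A, G) = A*G
((65 + 45) + x(a(3, -2)))*((8 - 51)*(38 + 73)) = ((65 + 45) + 3*(-2))*((8 - 51)*(38 + 73)) = (110 - 6)*(-43*111) = 104*(-4773) = -496392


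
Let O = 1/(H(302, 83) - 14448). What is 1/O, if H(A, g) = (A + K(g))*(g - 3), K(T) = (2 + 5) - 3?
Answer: 10032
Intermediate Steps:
K(T) = 4 (K(T) = 7 - 3 = 4)
H(A, g) = (-3 + g)*(4 + A) (H(A, g) = (A + 4)*(g - 3) = (4 + A)*(-3 + g) = (-3 + g)*(4 + A))
O = 1/10032 (O = 1/((-12 - 3*302 + 4*83 + 302*83) - 14448) = 1/((-12 - 906 + 332 + 25066) - 14448) = 1/(24480 - 14448) = 1/10032 ≈ 9.9681e-5)
1/O = 1/(1/10032) = 10032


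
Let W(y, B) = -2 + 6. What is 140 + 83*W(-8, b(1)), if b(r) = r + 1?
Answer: 472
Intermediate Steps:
b(r) = 1 + r
W(y, B) = 4
140 + 83*W(-8, b(1)) = 140 + 83*4 = 140 + 332 = 472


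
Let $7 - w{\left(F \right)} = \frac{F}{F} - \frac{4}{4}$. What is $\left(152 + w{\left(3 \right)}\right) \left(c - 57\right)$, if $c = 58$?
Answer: $159$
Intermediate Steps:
$w{\left(F \right)} = 7$ ($w{\left(F \right)} = 7 - \left(\frac{F}{F} - \frac{4}{4}\right) = 7 - \left(1 - 1\right) = 7 - 0 = 7 + 0 = 7$)
$\left(152 + w{\left(3 \right)}\right) \left(c - 57\right) = \left(152 + 7\right) \left(58 - 57\right) = 159 \left(58 - 57\right) = 159 \cdot 1 = 159$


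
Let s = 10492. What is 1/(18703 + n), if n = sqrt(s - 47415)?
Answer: 18703/349839132 - I*sqrt(36923)/349839132 ≈ 5.3462e-5 - 5.4926e-7*I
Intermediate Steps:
n = I*sqrt(36923) (n = sqrt(10492 - 47415) = sqrt(-36923) = I*sqrt(36923) ≈ 192.15*I)
1/(18703 + n) = 1/(18703 + I*sqrt(36923))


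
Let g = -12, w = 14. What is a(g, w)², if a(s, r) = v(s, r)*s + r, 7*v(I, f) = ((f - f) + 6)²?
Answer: 111556/49 ≈ 2276.7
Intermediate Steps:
v(I, f) = 36/7 (v(I, f) = ((f - f) + 6)²/7 = (0 + 6)²/7 = (⅐)*6² = (⅐)*36 = 36/7)
a(s, r) = r + 36*s/7 (a(s, r) = 36*s/7 + r = r + 36*s/7)
a(g, w)² = (14 + (36/7)*(-12))² = (14 - 432/7)² = (-334/7)² = 111556/49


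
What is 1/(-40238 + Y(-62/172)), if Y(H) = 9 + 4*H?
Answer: -43/1729909 ≈ -2.4857e-5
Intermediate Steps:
1/(-40238 + Y(-62/172)) = 1/(-40238 + (9 + 4*(-62/172))) = 1/(-40238 + (9 + 4*(-62*1/172))) = 1/(-40238 + (9 + 4*(-31/86))) = 1/(-40238 + (9 - 62/43)) = 1/(-40238 + 325/43) = 1/(-1729909/43) = -43/1729909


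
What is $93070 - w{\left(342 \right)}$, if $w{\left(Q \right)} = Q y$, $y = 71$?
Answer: $68788$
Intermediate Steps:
$w{\left(Q \right)} = 71 Q$ ($w{\left(Q \right)} = Q 71 = 71 Q$)
$93070 - w{\left(342 \right)} = 93070 - 71 \cdot 342 = 93070 - 24282 = 68788$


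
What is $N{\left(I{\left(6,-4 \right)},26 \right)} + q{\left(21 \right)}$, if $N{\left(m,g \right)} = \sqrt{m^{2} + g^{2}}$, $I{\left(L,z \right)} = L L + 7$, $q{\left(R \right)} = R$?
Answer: $21 + 5 \sqrt{101} \approx 71.249$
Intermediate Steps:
$I{\left(L,z \right)} = 7 + L^{2}$ ($I{\left(L,z \right)} = L^{2} + 7 = 7 + L^{2}$)
$N{\left(m,g \right)} = \sqrt{g^{2} + m^{2}}$
$N{\left(I{\left(6,-4 \right)},26 \right)} + q{\left(21 \right)} = \sqrt{26^{2} + \left(7 + 6^{2}\right)^{2}} + 21 = \sqrt{676 + \left(7 + 36\right)^{2}} + 21 = \sqrt{676 + 43^{2}} + 21 = \sqrt{676 + 1849} + 21 = \sqrt{2525} + 21 = 5 \sqrt{101} + 21 = 21 + 5 \sqrt{101}$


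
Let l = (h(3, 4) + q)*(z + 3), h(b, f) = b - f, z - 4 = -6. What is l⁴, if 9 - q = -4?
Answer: 20736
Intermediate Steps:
q = 13 (q = 9 - 1*(-4) = 9 + 4 = 13)
z = -2 (z = 4 - 6 = -2)
l = 12 (l = ((3 - 1*4) + 13)*(-2 + 3) = ((3 - 4) + 13)*1 = (-1 + 13)*1 = 12*1 = 12)
l⁴ = 12⁴ = 20736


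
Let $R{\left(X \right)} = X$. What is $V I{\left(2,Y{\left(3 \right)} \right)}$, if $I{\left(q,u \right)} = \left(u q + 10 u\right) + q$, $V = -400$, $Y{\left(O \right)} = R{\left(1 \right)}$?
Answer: $-5600$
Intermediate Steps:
$Y{\left(O \right)} = 1$
$I{\left(q,u \right)} = q + 10 u + q u$ ($I{\left(q,u \right)} = \left(q u + 10 u\right) + q = \left(10 u + q u\right) + q = q + 10 u + q u$)
$V I{\left(2,Y{\left(3 \right)} \right)} = - 400 \left(2 + 10 \cdot 1 + 2 \cdot 1\right) = - 400 \left(2 + 10 + 2\right) = \left(-400\right) 14 = -5600$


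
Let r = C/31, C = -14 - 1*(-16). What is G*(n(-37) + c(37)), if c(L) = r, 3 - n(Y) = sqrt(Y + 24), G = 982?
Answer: 93290/31 - 982*I*sqrt(13) ≈ 3009.4 - 3540.7*I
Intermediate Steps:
C = 2 (C = -14 + 16 = 2)
r = 2/31 ≈ 0.064516
n(Y) = 3 - sqrt(24 + Y) (n(Y) = 3 - sqrt(Y + 24) = 3 - sqrt(24 + Y))
c(L) = 2/31
G*(n(-37) + c(37)) = 982*((3 - sqrt(24 - 37)) + 2/31) = 982*((3 - sqrt(-13)) + 2/31) = 982*((3 - I*sqrt(13)) + 2/31) = 982*(95/31 - I*sqrt(13)) = 93290/31 - 982*I*sqrt(13)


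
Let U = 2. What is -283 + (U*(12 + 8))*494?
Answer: 19477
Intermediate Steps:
-283 + (U*(12 + 8))*494 = -283 + (2*(12 + 8))*494 = -283 + (2*20)*494 = -283 + 40*494 = -283 + 19760 = 19477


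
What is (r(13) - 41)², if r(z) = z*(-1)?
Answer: 2916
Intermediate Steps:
r(z) = -z
(r(13) - 41)² = (-1*13 - 41)² = (-13 - 41)² = (-54)² = 2916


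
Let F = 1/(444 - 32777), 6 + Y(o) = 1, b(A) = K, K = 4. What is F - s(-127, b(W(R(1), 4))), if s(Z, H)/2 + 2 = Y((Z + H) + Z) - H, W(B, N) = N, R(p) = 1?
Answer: 711325/32333 ≈ 22.000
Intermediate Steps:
b(A) = 4
Y(o) = -5 (Y(o) = -6 + 1 = -5)
s(Z, H) = -14 - 2*H (s(Z, H) = -4 + 2*(-5 - H) = -4 + (-10 - 2*H) = -14 - 2*H)
F = -1/32333 (F = 1/(-32333) = -1/32333 ≈ -3.0928e-5)
F - s(-127, b(W(R(1), 4))) = -1/32333 - (-14 - 2*4) = -1/32333 - (-14 - 8) = -1/32333 - 1*(-22) = -1/32333 + 22 = 711325/32333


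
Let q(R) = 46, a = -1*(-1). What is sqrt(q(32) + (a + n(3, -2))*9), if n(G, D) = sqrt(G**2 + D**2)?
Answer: sqrt(55 + 9*sqrt(13)) ≈ 9.3515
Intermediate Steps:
a = 1
n(G, D) = sqrt(D**2 + G**2)
sqrt(q(32) + (a + n(3, -2))*9) = sqrt(46 + (1 + sqrt((-2)**2 + 3**2))*9) = sqrt(46 + (1 + sqrt(4 + 9))*9) = sqrt(46 + (1 + sqrt(13))*9) = sqrt(46 + (9 + 9*sqrt(13))) = sqrt(55 + 9*sqrt(13))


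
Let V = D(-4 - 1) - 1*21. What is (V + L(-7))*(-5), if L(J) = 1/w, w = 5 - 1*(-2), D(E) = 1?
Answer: 695/7 ≈ 99.286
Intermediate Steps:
w = 7 (w = 5 + 2 = 7)
V = -20 (V = 1 - 1*21 = 1 - 21 = -20)
L(J) = ⅐ (L(J) = 1/7 = ⅐)
(V + L(-7))*(-5) = (-20 + ⅐)*(-5) = -139/7*(-5) = 695/7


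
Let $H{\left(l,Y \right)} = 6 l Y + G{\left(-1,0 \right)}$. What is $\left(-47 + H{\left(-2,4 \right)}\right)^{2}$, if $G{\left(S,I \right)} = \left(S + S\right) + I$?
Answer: $9409$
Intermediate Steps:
$G{\left(S,I \right)} = I + 2 S$ ($G{\left(S,I \right)} = 2 S + I = I + 2 S$)
$H{\left(l,Y \right)} = -2 + 6 Y l$ ($H{\left(l,Y \right)} = 6 l Y + \left(0 + 2 \left(-1\right)\right) = 6 Y l + \left(0 - 2\right) = 6 Y l - 2 = -2 + 6 Y l$)
$\left(-47 + H{\left(-2,4 \right)}\right)^{2} = \left(-47 + \left(-2 + 6 \cdot 4 \left(-2\right)\right)\right)^{2} = \left(-47 - 50\right)^{2} = \left(-97\right)^{2} = 9409$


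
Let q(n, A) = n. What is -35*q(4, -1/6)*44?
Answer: -6160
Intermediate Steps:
-35*q(4, -1/6)*44 = -35*4*44 = -140*44 = -6160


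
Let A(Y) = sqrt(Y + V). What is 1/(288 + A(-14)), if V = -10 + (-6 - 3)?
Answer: 96/27659 - I*sqrt(33)/82977 ≈ 0.0034708 - 6.9231e-5*I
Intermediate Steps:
V = -19 (V = -10 - 9 = -19)
A(Y) = sqrt(-19 + Y) (A(Y) = sqrt(Y - 19) = sqrt(-19 + Y))
1/(288 + A(-14)) = 1/(288 + sqrt(-19 - 14)) = 1/(288 + sqrt(-33)) = 1/(288 + I*sqrt(33))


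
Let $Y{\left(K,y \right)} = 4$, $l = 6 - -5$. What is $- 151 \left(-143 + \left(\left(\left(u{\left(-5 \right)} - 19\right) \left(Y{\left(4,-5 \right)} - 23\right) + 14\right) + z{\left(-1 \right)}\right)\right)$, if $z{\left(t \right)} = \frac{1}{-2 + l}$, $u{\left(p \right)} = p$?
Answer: $- \frac{444544}{9} \approx -49394.0$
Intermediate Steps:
$l = 11$ ($l = 6 + 5 = 11$)
$z{\left(t \right)} = \frac{1}{9}$ ($z{\left(t \right)} = \frac{1}{-2 + 11} = \frac{1}{9}$)
$- 151 \left(-143 + \left(\left(\left(u{\left(-5 \right)} - 19\right) \left(Y{\left(4,-5 \right)} - 23\right) + 14\right) + z{\left(-1 \right)}\right)\right) = - 151 \left(-143 + \left(\left(\left(-5 - 19\right) \left(4 - 23\right) + 14\right) + \frac{1}{9}\right)\right) = - 151 \left(-143 + \left(\left(\left(-24\right) \left(-19\right) + 14\right) + \frac{1}{9}\right)\right) = - 151 \left(-143 + \left(\left(456 + 14\right) + \frac{1}{9}\right)\right) = - 151 \left(-143 + \left(470 + \frac{1}{9}\right)\right) = - 151 \left(-143 + \frac{4231}{9}\right) = \left(-151\right) \frac{2944}{9} = - \frac{444544}{9}$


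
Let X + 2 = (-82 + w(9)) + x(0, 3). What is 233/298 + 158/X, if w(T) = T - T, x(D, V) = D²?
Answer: -3439/3129 ≈ -1.0991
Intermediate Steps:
w(T) = 0
X = -84 (X = -2 + ((-82 + 0) + 0²) = -2 + (-82 + 0) = -2 - 82 = -84)
233/298 + 158/X = 233/298 + 158/(-84) = 233*(1/298) + 158*(-1/84) = 233/298 - 79/42 = -3439/3129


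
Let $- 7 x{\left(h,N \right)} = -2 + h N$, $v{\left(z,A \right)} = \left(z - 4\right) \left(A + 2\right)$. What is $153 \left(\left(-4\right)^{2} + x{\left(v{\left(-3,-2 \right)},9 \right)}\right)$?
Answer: $\frac{17442}{7} \approx 2491.7$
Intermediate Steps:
$v{\left(z,A \right)} = \left(-4 + z\right) \left(2 + A\right)$
$x{\left(h,N \right)} = \frac{2}{7} - \frac{N h}{7}$ ($x{\left(h,N \right)} = - \frac{-2 + h N}{7} = - \frac{-2 + N h}{7} = \frac{2}{7} - \frac{N h}{7}$)
$153 \left(\left(-4\right)^{2} + x{\left(v{\left(-3,-2 \right)},9 \right)}\right) = 153 \left(\left(-4\right)^{2} + \left(\frac{2}{7} - \frac{9 \left(-8 - -8 + 2 \left(-3\right) - -6\right)}{7}\right)\right) = 153 \left(16 + \left(\frac{2}{7} - \frac{9 \left(-8 + 8 - 6 + 6\right)}{7}\right)\right) = 153 \left(16 + \left(\frac{2}{7} - \frac{9}{7} \cdot 0\right)\right) = 153 \left(16 + \left(\frac{2}{7} + 0\right)\right) = 153 \left(16 + \frac{2}{7}\right) = 153 \cdot \frac{114}{7} = \frac{17442}{7}$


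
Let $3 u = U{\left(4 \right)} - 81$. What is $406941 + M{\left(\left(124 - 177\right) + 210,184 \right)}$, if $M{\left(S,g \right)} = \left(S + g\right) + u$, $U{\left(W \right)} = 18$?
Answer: $407261$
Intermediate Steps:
$u = -21$ ($u = \frac{18 - 81}{3} = \frac{1}{3} \left(-63\right) = -21$)
$M{\left(S,g \right)} = -21 + S + g$ ($M{\left(S,g \right)} = \left(S + g\right) - 21 = -21 + S + g$)
$406941 + M{\left(\left(124 - 177\right) + 210,184 \right)} = 406941 + \left(-21 + \left(\left(124 - 177\right) + 210\right) + 184\right) = 406941 + \left(-21 + \left(-53 + 210\right) + 184\right) = 406941 + \left(-21 + 157 + 184\right) = 406941 + 320 = 407261$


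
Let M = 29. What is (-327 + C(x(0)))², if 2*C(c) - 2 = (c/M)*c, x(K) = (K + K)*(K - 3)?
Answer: 106276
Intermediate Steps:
x(K) = 2*K*(-3 + K) (x(K) = (2*K)*(-3 + K) = 2*K*(-3 + K))
C(c) = 1 + c²/58 (C(c) = 1 + ((c/29)*c)/2 = 1 + (c²/29)/2 = 1 + c²/58)
(-327 + C(x(0)))² = (-327 + (1 + (2*0*(-3 + 0))²/58))² = (-327 + (1 + (2*0*(-3))²/58))² = (-327 + (1 + (1/58)*0²))² = (-327 + (1 + (1/58)*0))² = (-327 + (1 + 0))² = (-327 + 1)² = (-326)² = 106276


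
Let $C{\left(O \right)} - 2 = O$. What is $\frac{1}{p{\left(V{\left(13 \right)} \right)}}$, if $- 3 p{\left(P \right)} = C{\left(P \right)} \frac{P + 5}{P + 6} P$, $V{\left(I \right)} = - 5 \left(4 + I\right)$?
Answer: $- \frac{237}{564400} \approx -0.00041991$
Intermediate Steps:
$V{\left(I \right)} = -20 - 5 I$
$C{\left(O \right)} = 2 + O$
$p{\left(P \right)} = - \frac{P \left(2 + P\right) \left(5 + P\right)}{3 \left(6 + P\right)}$ ($p{\left(P \right)} = - \frac{\left(2 + P\right) \frac{P + 5}{P + 6} P}{3} = - \frac{\left(2 + P\right) \frac{5 + P}{6 + P} P}{3} = - \frac{\frac{\left(2 + P\right) \left(5 + P\right)}{6 + P} P}{3} = - \frac{P \frac{1}{6 + P} \left(2 + P\right) \left(5 + P\right)}{3} = - \frac{P \left(2 + P\right) \left(5 + P\right)}{3 \left(6 + P\right)}$)
$\frac{1}{p{\left(V{\left(13 \right)} \right)}} = \frac{1}{\left(-1\right) \left(-20 - 65\right) \frac{1}{18 + 3 \left(-20 - 65\right)} \left(2 - 85\right) \left(5 - 85\right)} = \frac{1}{\left(-1\right) \left(-85\right) \frac{1}{18 + 3 \left(-85\right)} \left(2 - 85\right) \left(5 - 85\right)} = \frac{1}{\left(-1\right) \left(-85\right) \frac{1}{18 - 255} \left(-83\right) \left(-80\right)} = \frac{1}{\left(-1\right) \left(-85\right) \frac{1}{-237} \left(-83\right) \left(-80\right)} = \frac{1}{\left(-1\right) \left(-85\right) \left(- \frac{1}{237}\right) \left(-83\right) \left(-80\right)} = \frac{1}{- \frac{564400}{237}} = - \frac{237}{564400}$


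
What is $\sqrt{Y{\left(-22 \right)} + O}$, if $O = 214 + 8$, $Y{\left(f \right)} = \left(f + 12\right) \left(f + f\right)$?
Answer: $\sqrt{662} \approx 25.729$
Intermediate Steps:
$Y{\left(f \right)} = 2 f \left(12 + f\right)$ ($Y{\left(f \right)} = \left(12 + f\right) 2 f = 2 f \left(12 + f\right)$)
$O = 222$
$\sqrt{Y{\left(-22 \right)} + O} = \sqrt{2 \left(-22\right) \left(12 - 22\right) + 222} = \sqrt{2 \left(-22\right) \left(-10\right) + 222} = \sqrt{440 + 222} = \sqrt{662}$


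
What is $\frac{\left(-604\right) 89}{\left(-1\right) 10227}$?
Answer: $\frac{53756}{10227} \approx 5.2563$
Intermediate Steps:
$\frac{\left(-604\right) 89}{\left(-1\right) 10227} = - \frac{53756}{-10227} = \left(-53756\right) \left(- \frac{1}{10227}\right) = \frac{53756}{10227}$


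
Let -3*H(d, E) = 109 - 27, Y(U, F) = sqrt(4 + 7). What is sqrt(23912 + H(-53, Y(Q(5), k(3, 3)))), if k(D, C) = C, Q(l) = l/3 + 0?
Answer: sqrt(214962)/3 ≈ 154.55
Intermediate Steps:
Q(l) = l/3 (Q(l) = l/3 + 0 = l/3)
Y(U, F) = sqrt(11)
H(d, E) = -82/3 (H(d, E) = -(109 - 27)/3 = -1/3*82 = -82/3)
sqrt(23912 + H(-53, Y(Q(5), k(3, 3)))) = sqrt(23912 - 82/3) = sqrt(71654/3) = sqrt(214962)/3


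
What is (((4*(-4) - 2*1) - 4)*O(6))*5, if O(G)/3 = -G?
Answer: 1980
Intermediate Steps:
O(G) = -3*G (O(G) = 3*(-G) = -3*G)
(((4*(-4) - 2*1) - 4)*O(6))*5 = (((4*(-4) - 2*1) - 4)*(-3*6))*5 = (((-16 - 2) - 4)*(-18))*5 = ((-18 - 4)*(-18))*5 = -22*(-18)*5 = 396*5 = 1980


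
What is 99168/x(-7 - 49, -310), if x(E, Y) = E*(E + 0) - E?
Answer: 4132/133 ≈ 31.068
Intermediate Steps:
x(E, Y) = E² - E (x(E, Y) = E*E - E = E² - E)
99168/x(-7 - 49, -310) = 99168/(((-7 - 49)*(-1 + (-7 - 49)))) = 99168/((-56*(-1 - 56))) = 99168/((-56*(-57))) = 99168/3192 = 99168*(1/3192) = 4132/133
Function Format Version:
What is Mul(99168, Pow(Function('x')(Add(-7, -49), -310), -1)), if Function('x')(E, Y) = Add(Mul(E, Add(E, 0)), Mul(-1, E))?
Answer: Rational(4132, 133) ≈ 31.068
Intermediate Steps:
Function('x')(E, Y) = Add(Pow(E, 2), Mul(-1, E)) (Function('x')(E, Y) = Add(Mul(E, E), Mul(-1, E)) = Add(Pow(E, 2), Mul(-1, E)))
Mul(99168, Pow(Function('x')(Add(-7, -49), -310), -1)) = Mul(99168, Pow(Mul(Add(-7, -49), Add(-1, Add(-7, -49))), -1)) = Mul(99168, Pow(Mul(-56, Add(-1, -56)), -1)) = Mul(99168, Pow(Mul(-56, -57), -1)) = Mul(99168, Pow(3192, -1)) = Mul(99168, Rational(1, 3192)) = Rational(4132, 133)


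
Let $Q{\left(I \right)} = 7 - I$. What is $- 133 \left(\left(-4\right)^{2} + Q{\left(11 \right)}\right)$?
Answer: $-1596$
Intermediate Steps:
$- 133 \left(\left(-4\right)^{2} + Q{\left(11 \right)}\right) = - 133 \left(\left(-4\right)^{2} + \left(7 - 11\right)\right) = - 133 \left(16 + \left(7 - 11\right)\right) = - 133 \left(16 - 4\right) = \left(-133\right) 12 = -1596$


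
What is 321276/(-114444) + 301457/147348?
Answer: -356650865/468419292 ≈ -0.76139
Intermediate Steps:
321276/(-114444) + 301457/147348 = 321276*(-1/114444) + 301457*(1/147348) = -26773/9537 + 301457/147348 = -356650865/468419292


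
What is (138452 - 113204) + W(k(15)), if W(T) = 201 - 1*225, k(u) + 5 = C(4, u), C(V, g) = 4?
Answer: 25224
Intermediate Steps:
k(u) = -1 (k(u) = -5 + 4 = -1)
W(T) = -24 (W(T) = 201 - 225 = -24)
(138452 - 113204) + W(k(15)) = (138452 - 113204) - 24 = 25248 - 24 = 25224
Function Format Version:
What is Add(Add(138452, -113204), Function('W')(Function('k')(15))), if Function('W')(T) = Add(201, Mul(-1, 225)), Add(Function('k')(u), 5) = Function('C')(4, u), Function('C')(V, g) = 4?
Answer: 25224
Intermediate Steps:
Function('k')(u) = -1 (Function('k')(u) = Add(-5, 4) = -1)
Function('W')(T) = -24 (Function('W')(T) = Add(201, -225) = -24)
Add(Add(138452, -113204), Function('W')(Function('k')(15))) = Add(Add(138452, -113204), -24) = Add(25248, -24) = 25224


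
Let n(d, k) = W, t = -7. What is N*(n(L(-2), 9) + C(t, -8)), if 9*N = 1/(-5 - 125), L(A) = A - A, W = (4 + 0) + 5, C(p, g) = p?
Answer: -1/585 ≈ -0.0017094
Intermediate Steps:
W = 9 (W = 4 + 5 = 9)
L(A) = 0
N = -1/1170 (N = 1/(9*(-5 - 125)) = (1/9)/(-130) = (1/9)*(-1/130) = -1/1170 ≈ -0.00085470)
n(d, k) = 9
N*(n(L(-2), 9) + C(t, -8)) = -(9 - 7)/1170 = -1/1170*2 = -1/585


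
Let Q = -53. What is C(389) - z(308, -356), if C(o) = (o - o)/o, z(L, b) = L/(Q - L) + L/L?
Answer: -53/361 ≈ -0.14681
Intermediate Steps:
z(L, b) = 1 + L/(-53 - L) (z(L, b) = L/(-53 - L) + L/L = L/(-53 - L) + 1 = 1 + L/(-53 - L))
C(o) = 0 (C(o) = 0/o = 0)
C(389) - z(308, -356) = 0 - 53/(53 + 308) = 0 - 53/361 = -53/361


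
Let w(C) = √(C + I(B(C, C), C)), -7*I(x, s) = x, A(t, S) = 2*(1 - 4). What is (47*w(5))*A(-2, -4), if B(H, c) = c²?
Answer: -282*√70/7 ≈ -337.05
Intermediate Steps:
A(t, S) = -6 (A(t, S) = 2*(-3) = -6)
I(x, s) = -x/7
w(C) = √(C - C²/7)
(47*w(5))*A(-2, -4) = (47*(√7*√(5*(7 - 1*5))/7))*(-6) = (47*(√7*√(5*(7 - 5))/7))*(-6) = (47*(√7*√(5*2)/7))*(-6) = (47*(√7*√10/7))*(-6) = (47*(√70/7))*(-6) = (47*√70/7)*(-6) = -282*√70/7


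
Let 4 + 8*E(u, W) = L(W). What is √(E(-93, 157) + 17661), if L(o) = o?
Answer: √282882/4 ≈ 132.97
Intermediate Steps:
E(u, W) = -½ + W/8
√(E(-93, 157) + 17661) = √((-½ + (⅛)*157) + 17661) = √((-½ + 157/8) + 17661) = √(153/8 + 17661) = √(141441/8) = √282882/4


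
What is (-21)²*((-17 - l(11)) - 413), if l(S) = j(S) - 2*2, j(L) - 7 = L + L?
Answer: -200655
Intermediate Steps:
j(L) = 7 + 2*L (j(L) = 7 + (L + L) = 7 + 2*L)
l(S) = 3 + 2*S (l(S) = (7 + 2*S) - 2*2 = (7 + 2*S) - 4 = 3 + 2*S)
(-21)²*((-17 - l(11)) - 413) = (-21)²*((-17 - (3 + 2*11)) - 413) = 441*((-17 - (3 + 22)) - 413) = 441*((-17 - 1*25) - 413) = 441*((-17 - 25) - 413) = 441*(-42 - 413) = 441*(-455) = -200655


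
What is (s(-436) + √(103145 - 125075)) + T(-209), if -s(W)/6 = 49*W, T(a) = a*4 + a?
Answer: 127139 + I*√21930 ≈ 1.2714e+5 + 148.09*I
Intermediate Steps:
T(a) = 5*a (T(a) = 4*a + a = 5*a)
s(W) = -294*W
(s(-436) + √(103145 - 125075)) + T(-209) = (-294*(-436) + √(103145 - 125075)) + 5*(-209) = (128184 + √(-21930)) - 1045 = (128184 + I*√21930) - 1045 = 127139 + I*√21930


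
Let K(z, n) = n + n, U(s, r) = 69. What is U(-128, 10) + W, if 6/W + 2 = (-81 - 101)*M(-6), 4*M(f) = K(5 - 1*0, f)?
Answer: 18771/272 ≈ 69.011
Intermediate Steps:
K(z, n) = 2*n
M(f) = f/2 (M(f) = (2*f)/4 = f/2)
W = 3/272 (W = 6/(-2 + (-81 - 101)*((½)*(-6))) = 6/(-2 - 182*(-3)) = 6/(-2 + 546) = 6/544 = 6*(1/544) = 3/272 ≈ 0.011029)
U(-128, 10) + W = 69 + 3/272 = 18771/272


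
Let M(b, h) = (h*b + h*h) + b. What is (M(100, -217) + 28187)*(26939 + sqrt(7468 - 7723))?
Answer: 1445977764 + 53676*I*sqrt(255) ≈ 1.446e+9 + 8.5714e+5*I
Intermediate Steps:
M(b, h) = b + h**2 + b*h (M(b, h) = (b*h + h**2) + b = (h**2 + b*h) + b = b + h**2 + b*h)
(M(100, -217) + 28187)*(26939 + sqrt(7468 - 7723)) = ((100 + (-217)**2 + 100*(-217)) + 28187)*(26939 + sqrt(7468 - 7723)) = ((100 + 47089 - 21700) + 28187)*(26939 + sqrt(-255)) = (25489 + 28187)*(26939 + I*sqrt(255)) = 53676*(26939 + I*sqrt(255)) = 1445977764 + 53676*I*sqrt(255)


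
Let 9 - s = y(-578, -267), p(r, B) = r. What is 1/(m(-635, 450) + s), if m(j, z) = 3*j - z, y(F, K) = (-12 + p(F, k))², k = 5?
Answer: -1/350446 ≈ -2.8535e-6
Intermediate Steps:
y(F, K) = (-12 + F)²
s = -348091 (s = 9 - (-12 - 578)² = 9 - 1*(-590)² = 9 - 1*348100 = 9 - 348100 = -348091)
m(j, z) = -z + 3*j
1/(m(-635, 450) + s) = 1/((-1*450 + 3*(-635)) - 348091) = 1/((-450 - 1905) - 348091) = 1/(-2355 - 348091) = 1/(-350446) = -1/350446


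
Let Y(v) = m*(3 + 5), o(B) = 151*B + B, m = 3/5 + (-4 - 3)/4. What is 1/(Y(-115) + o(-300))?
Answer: -5/228046 ≈ -2.1925e-5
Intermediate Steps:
m = -23/20 (m = 3*(1/5) - 7*1/4 = 3/5 - 7/4 = -23/20 ≈ -1.1500)
o(B) = 152*B
Y(v) = -46/5 (Y(v) = -23*(3 + 5)/20 = -23/20*8 = -46/5)
1/(Y(-115) + o(-300)) = 1/(-46/5 + 152*(-300)) = 1/(-46/5 - 45600) = 1/(-228046/5) = -5/228046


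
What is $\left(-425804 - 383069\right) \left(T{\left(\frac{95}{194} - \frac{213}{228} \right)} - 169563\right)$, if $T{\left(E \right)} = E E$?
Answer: $\frac{7453865942816791199}{54346384} \approx 1.3715 \cdot 10^{11}$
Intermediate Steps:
$T{\left(E \right)} = E^{2}$
$\left(-425804 - 383069\right) \left(T{\left(\frac{95}{194} - \frac{213}{228} \right)} - 169563\right) = \left(-425804 - 383069\right) \left(\left(\frac{95}{194} - \frac{213}{228}\right)^{2} - 169563\right) = - 808873 \left(\left(95 \cdot \frac{1}{194} - \frac{71}{76}\right)^{2} - 169563\right) = - 808873 \left(\left(\frac{95}{194} - \frac{71}{76}\right)^{2} - 169563\right) = - 808873 \left(\left(- \frac{3277}{7372}\right)^{2} - 169563\right) = - 808873 \left(\frac{10738729}{54346384} - 169563\right) = \left(-808873\right) \left(- \frac{9215125171463}{54346384}\right) = \frac{7453865942816791199}{54346384}$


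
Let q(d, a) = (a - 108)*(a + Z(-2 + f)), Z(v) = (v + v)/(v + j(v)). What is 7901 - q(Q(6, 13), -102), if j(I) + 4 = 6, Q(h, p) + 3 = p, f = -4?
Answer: -12889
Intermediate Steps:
Q(h, p) = -3 + p
j(I) = 2 (j(I) = -4 + 6 = 2)
Z(v) = 2*v/(2 + v) (Z(v) = (v + v)/(v + 2) = (2*v)/(2 + v) = 2*v/(2 + v))
q(d, a) = (-108 + a)*(3 + a) (q(d, a) = (a - 108)*(a + 2*(-2 - 4)/(2 + (-2 - 4))) = (-108 + a)*(a + 2*(-6)/(2 - 6)) = (-108 + a)*(a + 2*(-6)/(-4)) = (-108 + a)*(a + 2*(-6)*(-¼)) = (-108 + a)*(a + 3) = (-108 + a)*(3 + a))
7901 - q(Q(6, 13), -102) = 7901 - (-324 + (-102)² - 105*(-102)) = 7901 - (-324 + 10404 + 10710) = 7901 - 1*20790 = 7901 - 20790 = -12889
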